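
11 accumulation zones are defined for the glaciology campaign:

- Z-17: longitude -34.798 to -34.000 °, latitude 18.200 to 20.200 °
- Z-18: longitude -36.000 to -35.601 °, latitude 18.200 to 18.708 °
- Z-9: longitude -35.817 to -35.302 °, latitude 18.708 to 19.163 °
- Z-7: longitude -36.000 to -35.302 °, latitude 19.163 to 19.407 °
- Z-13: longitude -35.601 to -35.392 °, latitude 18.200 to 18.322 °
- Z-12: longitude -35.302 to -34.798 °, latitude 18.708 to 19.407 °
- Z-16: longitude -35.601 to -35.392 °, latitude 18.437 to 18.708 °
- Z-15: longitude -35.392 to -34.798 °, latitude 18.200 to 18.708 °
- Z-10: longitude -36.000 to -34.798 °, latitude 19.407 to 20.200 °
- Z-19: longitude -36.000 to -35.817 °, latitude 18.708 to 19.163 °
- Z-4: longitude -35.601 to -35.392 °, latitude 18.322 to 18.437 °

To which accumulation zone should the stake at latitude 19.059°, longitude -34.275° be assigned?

Z-17

The point has longitude = -34.275 and latitude = 19.059.
Only Z-17 satisfies -34.798 ≤ longitude ≤ -34.000 and 18.200 ≤ latitude ≤ 20.200.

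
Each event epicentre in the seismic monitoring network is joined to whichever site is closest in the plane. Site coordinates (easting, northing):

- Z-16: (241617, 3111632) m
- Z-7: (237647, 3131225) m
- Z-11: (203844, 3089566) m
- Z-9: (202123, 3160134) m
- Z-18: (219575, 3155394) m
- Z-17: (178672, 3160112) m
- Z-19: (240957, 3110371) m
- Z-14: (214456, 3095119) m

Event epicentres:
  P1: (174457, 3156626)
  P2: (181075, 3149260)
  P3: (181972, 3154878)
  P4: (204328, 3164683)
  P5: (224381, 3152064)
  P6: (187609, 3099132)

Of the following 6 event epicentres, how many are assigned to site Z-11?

1

P1 → Z-17
P2 → Z-17
P3 → Z-17
P4 → Z-9
P5 → Z-18
P6 → Z-11
1 of the 6 goes to Z-11.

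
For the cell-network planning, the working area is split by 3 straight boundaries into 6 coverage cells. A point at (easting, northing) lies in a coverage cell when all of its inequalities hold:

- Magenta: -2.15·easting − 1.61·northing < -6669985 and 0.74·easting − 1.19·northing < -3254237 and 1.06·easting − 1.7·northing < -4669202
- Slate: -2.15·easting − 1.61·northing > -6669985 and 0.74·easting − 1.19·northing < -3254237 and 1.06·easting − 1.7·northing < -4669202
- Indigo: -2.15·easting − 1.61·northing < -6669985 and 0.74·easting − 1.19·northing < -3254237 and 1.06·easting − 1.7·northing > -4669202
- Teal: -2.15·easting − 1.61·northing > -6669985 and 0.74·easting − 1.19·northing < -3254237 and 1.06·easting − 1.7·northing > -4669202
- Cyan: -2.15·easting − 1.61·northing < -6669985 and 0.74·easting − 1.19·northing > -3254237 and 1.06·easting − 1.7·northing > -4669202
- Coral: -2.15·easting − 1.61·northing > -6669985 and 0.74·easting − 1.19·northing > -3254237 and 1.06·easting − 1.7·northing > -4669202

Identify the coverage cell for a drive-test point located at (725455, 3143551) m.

-2.15·725455 − 1.61·3143551 = -6620845.360, which is > -6669985
0.74·725455 − 1.19·3143551 = -3203988.990, which is > -3254237
1.06·725455 − 1.7·3143551 = -4575054.400, which is > -4669202
This sign pattern matches Coral.

Coral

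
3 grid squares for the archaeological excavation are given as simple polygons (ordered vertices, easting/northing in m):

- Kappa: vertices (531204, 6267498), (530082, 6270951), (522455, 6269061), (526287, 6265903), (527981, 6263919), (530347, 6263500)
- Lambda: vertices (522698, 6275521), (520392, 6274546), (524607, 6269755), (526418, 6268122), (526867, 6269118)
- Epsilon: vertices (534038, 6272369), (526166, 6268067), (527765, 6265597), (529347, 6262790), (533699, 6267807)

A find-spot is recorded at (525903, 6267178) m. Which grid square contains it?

Cast a ray rightward from (525903, 6267178). For each polygon, the edges (by vertex number in listed order) whose endpoints lie on opposite sides of northing = 6267178, where each meets that height, and whether that is right or left of the point:
Kappa: 3–4 at easting≈524739.9 (left), 6–1 at easting≈531135.4 (right) → 1 crossing.
Lambda: no edge straddles that height → 0 crossings.
Epsilon: 2–3 at easting≈526741.5 (right), 4–5 at easting≈533153.4 (right) → 2 crossings.
Only Kappa has an odd count, so the point is inside Kappa.

Kappa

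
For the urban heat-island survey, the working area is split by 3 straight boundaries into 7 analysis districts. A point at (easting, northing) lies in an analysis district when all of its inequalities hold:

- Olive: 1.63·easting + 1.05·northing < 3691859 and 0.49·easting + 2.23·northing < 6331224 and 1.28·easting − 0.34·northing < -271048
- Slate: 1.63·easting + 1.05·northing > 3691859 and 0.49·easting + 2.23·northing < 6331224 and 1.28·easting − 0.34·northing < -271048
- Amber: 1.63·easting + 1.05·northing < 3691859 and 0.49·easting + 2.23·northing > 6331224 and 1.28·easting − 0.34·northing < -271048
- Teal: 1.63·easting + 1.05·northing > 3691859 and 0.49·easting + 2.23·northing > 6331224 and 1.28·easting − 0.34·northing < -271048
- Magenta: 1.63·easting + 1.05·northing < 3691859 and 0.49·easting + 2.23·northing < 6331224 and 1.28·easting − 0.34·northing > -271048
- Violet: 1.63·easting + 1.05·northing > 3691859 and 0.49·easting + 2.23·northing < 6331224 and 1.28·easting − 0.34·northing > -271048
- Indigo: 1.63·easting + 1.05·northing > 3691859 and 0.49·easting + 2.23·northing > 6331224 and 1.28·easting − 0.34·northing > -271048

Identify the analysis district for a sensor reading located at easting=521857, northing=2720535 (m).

1.63·521857 + 1.05·2720535 = 3707188.660, which is > 3691859
0.49·521857 + 2.23·2720535 = 6322502.980, which is < 6331224
1.28·521857 − 0.34·2720535 = -257004.940, which is > -271048
This sign pattern matches Violet.

Violet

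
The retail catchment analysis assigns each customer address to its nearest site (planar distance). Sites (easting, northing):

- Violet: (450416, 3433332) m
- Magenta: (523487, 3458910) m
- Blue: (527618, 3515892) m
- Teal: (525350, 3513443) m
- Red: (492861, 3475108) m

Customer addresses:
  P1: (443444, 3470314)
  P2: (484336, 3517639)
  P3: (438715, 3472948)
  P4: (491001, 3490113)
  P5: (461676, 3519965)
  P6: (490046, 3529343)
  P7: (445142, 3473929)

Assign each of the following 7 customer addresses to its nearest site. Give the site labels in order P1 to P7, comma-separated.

P1 → Violet (d²=1416277108.00)
P2 → Teal (d²=1699754612.00)
P3 → Violet (d²=1706340857.00)
P4 → Red (d²=228609625.00)
P5 → Red (d²=2984654674.00)
P6 → Teal (d²=1499182416.00)
P7 → Violet (d²=1675931485.00)

Violet, Teal, Violet, Red, Red, Teal, Violet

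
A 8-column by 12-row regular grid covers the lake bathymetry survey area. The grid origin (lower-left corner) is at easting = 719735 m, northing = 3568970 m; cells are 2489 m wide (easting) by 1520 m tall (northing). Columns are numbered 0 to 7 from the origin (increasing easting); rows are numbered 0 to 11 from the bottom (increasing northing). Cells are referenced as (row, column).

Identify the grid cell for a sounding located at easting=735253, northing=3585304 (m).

Column index: ⌊(735253 − 719735) / 2489⌋ = ⌊6.235⌋ = 6
Row offset from origin: ⌊(3585304 − 3568970) / 1520⌋ = ⌊10.746⌋ = 10 → row 10

(10, 6)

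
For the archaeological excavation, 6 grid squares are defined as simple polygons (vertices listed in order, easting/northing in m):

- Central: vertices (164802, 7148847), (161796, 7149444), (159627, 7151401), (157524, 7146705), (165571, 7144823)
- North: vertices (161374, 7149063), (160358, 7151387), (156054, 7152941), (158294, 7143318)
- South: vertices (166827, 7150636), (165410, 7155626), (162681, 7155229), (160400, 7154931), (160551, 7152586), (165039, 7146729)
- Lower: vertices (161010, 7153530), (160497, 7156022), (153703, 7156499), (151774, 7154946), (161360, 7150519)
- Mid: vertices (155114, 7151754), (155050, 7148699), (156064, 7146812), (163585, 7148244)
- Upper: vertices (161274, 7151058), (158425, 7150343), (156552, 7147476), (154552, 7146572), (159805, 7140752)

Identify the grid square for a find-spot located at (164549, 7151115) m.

South

Cast a ray rightward from (164549, 7151115). For each polygon, the edges (by vertex number in listed order) whose endpoints lie on opposite sides of northing = 7151115, where each meets that height, and whether that is right or left of the point:
Central: 2–3 at easting≈159944.0 (left), 3–4 at easting≈159498.9 (left) → 0 crossings.
North: 1–2 at easting≈160476.9 (left), 3–4 at easting≈156479.0 (left) → 0 crossings.
South: 1–2 at easting≈166691.0 (right), 5–6 at easting≈161678.2 (left) → 1 crossing.
Lower: 4–5 at easting≈160069.5 (left), 5–1 at easting≈161290.7 (left) → 0 crossings.
Mid: 1–2 at easting≈155100.6 (left), 4–1 at easting≈156656.2 (left) → 0 crossings.
Upper: no edge straddles that height → 0 crossings.
Only South has an odd count, so the point is inside South.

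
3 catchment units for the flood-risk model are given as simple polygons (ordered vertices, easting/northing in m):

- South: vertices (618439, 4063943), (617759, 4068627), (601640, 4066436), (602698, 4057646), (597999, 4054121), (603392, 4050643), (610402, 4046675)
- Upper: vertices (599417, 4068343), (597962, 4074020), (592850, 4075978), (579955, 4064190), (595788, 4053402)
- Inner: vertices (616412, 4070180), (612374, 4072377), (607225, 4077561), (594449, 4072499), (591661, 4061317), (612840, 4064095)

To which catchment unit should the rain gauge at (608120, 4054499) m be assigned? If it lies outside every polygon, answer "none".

South

Cast a ray rightward from (608120, 4054499). For each polygon, the edges (by vertex number in listed order) whose endpoints lie on opposite sides of northing = 4054499, where each meets that height, and whether that is right or left of the point:
South: 4–5 at easting≈598502.9 (left), 7–1 at easting≈614043.5 (right) → 1 crossing.
Upper: 4–5 at easting≈594178.0 (left), 5–1 at easting≈596054.4 (left) → 0 crossings.
Inner: no edge straddles that height → 0 crossings.
Only South has an odd count, so the point is inside South.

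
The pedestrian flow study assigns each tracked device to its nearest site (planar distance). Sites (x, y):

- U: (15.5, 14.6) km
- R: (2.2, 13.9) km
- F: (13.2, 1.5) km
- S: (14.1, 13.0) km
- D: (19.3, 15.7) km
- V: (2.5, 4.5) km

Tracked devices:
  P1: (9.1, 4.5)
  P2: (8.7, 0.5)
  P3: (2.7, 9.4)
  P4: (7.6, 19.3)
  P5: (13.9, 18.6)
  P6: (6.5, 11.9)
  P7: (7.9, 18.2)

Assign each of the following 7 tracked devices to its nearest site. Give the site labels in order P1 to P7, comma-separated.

F, F, R, R, U, R, R

P1 → F (d²=25.81)
P2 → F (d²=21.25)
P3 → R (d²=20.50)
P4 → R (d²=58.32)
P5 → U (d²=18.56)
P6 → R (d²=22.49)
P7 → R (d²=50.98)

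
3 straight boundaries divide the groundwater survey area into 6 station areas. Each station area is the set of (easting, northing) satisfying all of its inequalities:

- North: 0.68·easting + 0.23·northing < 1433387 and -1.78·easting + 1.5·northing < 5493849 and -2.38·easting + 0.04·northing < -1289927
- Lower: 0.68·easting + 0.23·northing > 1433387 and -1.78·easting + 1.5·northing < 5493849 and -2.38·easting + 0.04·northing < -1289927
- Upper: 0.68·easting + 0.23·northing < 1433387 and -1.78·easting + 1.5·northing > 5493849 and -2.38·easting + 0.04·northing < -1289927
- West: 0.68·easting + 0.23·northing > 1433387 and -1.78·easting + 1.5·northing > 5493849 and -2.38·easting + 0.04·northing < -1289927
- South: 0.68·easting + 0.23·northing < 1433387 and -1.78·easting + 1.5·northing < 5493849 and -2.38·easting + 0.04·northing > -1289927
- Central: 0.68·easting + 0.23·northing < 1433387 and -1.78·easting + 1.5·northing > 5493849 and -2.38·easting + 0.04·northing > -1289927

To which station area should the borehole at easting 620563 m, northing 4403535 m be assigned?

West

0.68·620563 + 0.23·4403535 = 1434795.890, which is > 1433387
-1.78·620563 + 1.5·4403535 = 5500700.360, which is > 5493849
-2.38·620563 + 0.04·4403535 = -1300798.540, which is < -1289927
This sign pattern matches West.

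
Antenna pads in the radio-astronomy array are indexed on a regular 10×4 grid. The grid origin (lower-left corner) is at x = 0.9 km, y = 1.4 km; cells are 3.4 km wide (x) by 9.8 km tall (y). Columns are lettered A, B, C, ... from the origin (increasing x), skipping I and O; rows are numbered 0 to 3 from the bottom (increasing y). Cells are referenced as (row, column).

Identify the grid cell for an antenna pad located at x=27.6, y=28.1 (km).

(2, H)

Column index: ⌊(27.6 − 0.9) / 3.4⌋ = ⌊7.853⌋ = 7 → column H
Row offset from origin: ⌊(28.1 − 1.4) / 9.8⌋ = ⌊2.724⌋ = 2 → row 2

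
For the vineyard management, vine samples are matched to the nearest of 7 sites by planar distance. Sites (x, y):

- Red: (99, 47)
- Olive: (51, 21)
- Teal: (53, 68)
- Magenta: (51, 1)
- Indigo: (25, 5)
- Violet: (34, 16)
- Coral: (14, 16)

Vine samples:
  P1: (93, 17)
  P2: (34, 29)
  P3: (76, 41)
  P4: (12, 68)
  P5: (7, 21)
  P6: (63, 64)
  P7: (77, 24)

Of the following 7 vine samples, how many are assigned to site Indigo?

P1 → Red
P2 → Violet
P3 → Red
P4 → Teal
P5 → Coral
P6 → Teal
P7 → Olive
0 of the 7 go to Indigo.

0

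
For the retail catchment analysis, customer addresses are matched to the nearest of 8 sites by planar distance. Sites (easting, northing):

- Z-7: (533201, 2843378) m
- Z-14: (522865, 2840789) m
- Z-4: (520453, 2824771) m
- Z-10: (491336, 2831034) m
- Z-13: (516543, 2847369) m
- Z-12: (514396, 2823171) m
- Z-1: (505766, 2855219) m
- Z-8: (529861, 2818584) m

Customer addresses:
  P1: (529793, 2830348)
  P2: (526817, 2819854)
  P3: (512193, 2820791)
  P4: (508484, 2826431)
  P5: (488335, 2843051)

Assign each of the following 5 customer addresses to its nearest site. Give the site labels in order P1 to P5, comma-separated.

P1 → Z-4 (d²=118338529.00)
P2 → Z-8 (d²=10878836.00)
P3 → Z-12 (d²=10517609.00)
P4 → Z-12 (d²=45579344.00)
P5 → Z-10 (d²=153414290.00)

Z-4, Z-8, Z-12, Z-12, Z-10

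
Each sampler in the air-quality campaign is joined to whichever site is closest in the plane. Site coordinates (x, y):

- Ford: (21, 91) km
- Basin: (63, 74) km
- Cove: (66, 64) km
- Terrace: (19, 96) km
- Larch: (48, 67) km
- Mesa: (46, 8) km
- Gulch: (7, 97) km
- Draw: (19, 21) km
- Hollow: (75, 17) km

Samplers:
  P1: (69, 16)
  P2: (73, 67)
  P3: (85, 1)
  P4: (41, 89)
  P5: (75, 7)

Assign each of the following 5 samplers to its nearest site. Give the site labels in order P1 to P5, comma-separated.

P1 → Hollow (d²=37.00)
P2 → Cove (d²=58.00)
P3 → Hollow (d²=356.00)
P4 → Ford (d²=404.00)
P5 → Hollow (d²=100.00)

Hollow, Cove, Hollow, Ford, Hollow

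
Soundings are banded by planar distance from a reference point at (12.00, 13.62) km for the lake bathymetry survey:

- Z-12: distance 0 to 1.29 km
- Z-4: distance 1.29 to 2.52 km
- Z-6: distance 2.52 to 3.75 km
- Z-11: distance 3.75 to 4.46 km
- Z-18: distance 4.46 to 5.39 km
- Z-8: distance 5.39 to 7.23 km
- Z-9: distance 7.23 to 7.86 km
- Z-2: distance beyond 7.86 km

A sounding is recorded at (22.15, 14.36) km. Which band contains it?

Z-2

Distance = √((22.15−12.00)² + (14.36−13.62)²) = √(103.022 + 0.548) = 10.177 km.
7.86 ≤ 10.177 < ∞ → Z-2.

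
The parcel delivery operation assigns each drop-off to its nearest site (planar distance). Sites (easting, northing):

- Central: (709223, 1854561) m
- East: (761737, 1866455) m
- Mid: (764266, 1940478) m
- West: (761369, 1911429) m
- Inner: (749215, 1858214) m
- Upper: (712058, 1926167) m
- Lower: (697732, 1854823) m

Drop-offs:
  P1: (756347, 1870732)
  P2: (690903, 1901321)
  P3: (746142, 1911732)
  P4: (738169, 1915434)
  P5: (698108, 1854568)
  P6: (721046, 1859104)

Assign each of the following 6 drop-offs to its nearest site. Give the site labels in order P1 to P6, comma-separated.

East, Upper, West, West, Lower, Central

P1 → East (d²=47344829.00)
P2 → Upper (d²=1064857741.00)
P3 → West (d²=231953338.00)
P4 → West (d²=554280025.00)
P5 → Lower (d²=206401.00)
P6 → Central (d²=160422178.00)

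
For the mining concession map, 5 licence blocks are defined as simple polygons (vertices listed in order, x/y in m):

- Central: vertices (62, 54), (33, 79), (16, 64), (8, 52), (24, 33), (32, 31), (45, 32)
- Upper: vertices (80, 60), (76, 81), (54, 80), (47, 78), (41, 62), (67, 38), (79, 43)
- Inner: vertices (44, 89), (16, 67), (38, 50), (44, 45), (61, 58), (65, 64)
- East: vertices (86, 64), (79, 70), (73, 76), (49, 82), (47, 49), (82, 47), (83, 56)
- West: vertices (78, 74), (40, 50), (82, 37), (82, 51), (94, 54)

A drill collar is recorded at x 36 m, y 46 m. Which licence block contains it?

Central

Cast a ray rightward from (36, 46). For each polygon, the edges (by vertex number in listed order) whose endpoints lie on opposite sides of y = 46, where each meets that height, and whether that is right or left of the point:
Central: 4–5 at x≈13.1 (left), 7–1 at x≈55.8 (right) → 1 crossing.
Upper: 5–6 at x≈58.3 (right), 7–1 at x≈79.2 (right) → 2 crossings.
Inner: 3–4 at x≈42.8 (right), 4–5 at x≈45.3 (right) → 2 crossings.
East: no edge straddles that height → 0 crossings.
West: 2–3 at x≈52.9 (right), 3–4 at x≈82.0 (right) → 2 crossings.
Only Central has an odd count, so the point is inside Central.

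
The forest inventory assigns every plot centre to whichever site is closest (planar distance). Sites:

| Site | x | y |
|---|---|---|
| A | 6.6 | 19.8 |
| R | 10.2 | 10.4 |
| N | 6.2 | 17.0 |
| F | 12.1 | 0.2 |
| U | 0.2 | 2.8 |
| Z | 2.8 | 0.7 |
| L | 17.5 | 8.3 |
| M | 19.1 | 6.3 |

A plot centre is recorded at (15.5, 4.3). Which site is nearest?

M

Squared distances to each site:
A: 319.460; R: 65.300; N: 247.780; F: 28.370; U: 236.340; Z: 174.250; L: 20.000; M: 16.960.
Minimum at M.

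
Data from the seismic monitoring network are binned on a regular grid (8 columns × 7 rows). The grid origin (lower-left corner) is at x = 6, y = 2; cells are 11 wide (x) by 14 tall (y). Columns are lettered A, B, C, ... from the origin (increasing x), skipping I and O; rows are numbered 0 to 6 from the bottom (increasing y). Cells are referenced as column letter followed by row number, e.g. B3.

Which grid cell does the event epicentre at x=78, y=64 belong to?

G4

Column index: ⌊(78 − 6) / 11⌋ = ⌊6.545⌋ = 6 → column G
Row offset from origin: ⌊(64 − 2) / 14⌋ = ⌊4.429⌋ = 4 → row 4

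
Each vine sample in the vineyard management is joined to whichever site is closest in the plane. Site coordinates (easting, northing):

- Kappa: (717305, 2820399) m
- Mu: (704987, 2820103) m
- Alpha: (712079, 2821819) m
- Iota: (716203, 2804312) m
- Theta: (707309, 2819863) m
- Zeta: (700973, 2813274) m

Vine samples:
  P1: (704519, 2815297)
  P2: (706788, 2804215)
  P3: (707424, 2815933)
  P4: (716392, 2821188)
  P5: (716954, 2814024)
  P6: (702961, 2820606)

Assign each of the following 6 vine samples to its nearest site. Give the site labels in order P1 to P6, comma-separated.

Zeta, Iota, Theta, Kappa, Kappa, Mu

P1 → Zeta (d²=16666645.00)
P2 → Iota (d²=88651634.00)
P3 → Theta (d²=15458125.00)
P4 → Kappa (d²=1456090.00)
P5 → Kappa (d²=40763826.00)
P6 → Mu (d²=4357685.00)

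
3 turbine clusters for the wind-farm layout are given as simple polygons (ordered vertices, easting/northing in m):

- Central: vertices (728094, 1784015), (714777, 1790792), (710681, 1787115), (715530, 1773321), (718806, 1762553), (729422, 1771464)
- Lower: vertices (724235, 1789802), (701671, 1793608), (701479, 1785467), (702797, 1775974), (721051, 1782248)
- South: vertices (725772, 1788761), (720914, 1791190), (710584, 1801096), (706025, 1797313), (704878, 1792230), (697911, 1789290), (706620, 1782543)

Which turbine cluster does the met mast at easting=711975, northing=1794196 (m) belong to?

South

Cast a ray rightward from (711975, 1794196). For each polygon, the edges (by vertex number in listed order) whose endpoints lie on opposite sides of northing = 1794196, where each meets that height, and whether that is right or left of the point:
Central: no edge straddles that height → 0 crossings.
Lower: no edge straddles that height → 0 crossings.
South: 2–3 at easting≈717779.3 (right), 4–5 at easting≈705321.6 (left) → 1 crossing.
Only South has an odd count, so the point is inside South.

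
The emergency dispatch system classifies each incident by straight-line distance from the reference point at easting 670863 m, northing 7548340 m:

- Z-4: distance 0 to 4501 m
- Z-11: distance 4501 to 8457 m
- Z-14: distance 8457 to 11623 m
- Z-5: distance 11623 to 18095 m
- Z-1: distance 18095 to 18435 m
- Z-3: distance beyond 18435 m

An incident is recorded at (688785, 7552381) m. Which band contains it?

Distance = √((688785−670863)² + (7552381−7548340)²) = √(321198084.000 + 16329681.000) = 18371.929 m.
18095 ≤ 18371.929 < 18435 → Z-1.

Z-1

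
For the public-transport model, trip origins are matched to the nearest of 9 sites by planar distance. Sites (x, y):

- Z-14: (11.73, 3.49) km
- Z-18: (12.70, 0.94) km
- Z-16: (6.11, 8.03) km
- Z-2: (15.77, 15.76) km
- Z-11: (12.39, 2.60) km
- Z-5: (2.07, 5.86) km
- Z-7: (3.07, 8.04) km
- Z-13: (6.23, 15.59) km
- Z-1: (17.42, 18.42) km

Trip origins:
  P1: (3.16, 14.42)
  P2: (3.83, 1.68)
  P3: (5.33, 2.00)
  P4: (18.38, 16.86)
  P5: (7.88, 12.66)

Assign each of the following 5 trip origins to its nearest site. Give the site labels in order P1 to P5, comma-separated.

Z-13, Z-5, Z-5, Z-1, Z-13

P1 → Z-13 (d²=10.79)
P2 → Z-5 (d²=20.57)
P3 → Z-5 (d²=25.53)
P4 → Z-1 (d²=3.36)
P5 → Z-13 (d²=11.31)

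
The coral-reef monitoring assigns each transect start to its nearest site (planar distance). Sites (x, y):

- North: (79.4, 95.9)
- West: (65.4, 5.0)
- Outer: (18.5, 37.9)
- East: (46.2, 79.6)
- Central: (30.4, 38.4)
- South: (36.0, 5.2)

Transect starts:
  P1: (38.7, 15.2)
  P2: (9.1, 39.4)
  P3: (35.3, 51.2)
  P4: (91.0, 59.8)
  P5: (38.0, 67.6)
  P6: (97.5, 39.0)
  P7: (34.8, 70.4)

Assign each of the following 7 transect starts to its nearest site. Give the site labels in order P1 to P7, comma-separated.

South, Outer, Central, North, East, West, East

P1 → South (d²=107.29)
P2 → Outer (d²=90.61)
P3 → Central (d²=187.85)
P4 → North (d²=1437.77)
P5 → East (d²=211.24)
P6 → West (d²=2186.41)
P7 → East (d²=214.60)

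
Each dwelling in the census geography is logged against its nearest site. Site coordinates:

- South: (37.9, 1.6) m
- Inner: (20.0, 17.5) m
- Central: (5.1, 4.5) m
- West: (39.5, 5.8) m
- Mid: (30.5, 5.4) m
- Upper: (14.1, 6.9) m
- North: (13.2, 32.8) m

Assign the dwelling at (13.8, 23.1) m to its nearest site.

Squared distances to each site:
South: 1043.060; Inner: 69.800; Central: 421.650; West: 959.780; Mid: 592.180; Upper: 262.530; North: 94.450.
Minimum at Inner.

Inner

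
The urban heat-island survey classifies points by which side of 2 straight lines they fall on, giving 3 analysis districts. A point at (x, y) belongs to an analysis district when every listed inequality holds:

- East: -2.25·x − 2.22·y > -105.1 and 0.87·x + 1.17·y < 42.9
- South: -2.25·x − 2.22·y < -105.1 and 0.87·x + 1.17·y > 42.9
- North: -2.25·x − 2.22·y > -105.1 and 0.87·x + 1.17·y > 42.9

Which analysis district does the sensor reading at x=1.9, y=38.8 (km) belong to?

-2.25·1.9 − 2.22·38.8 = -90.411, which is > -105.1
0.87·1.9 + 1.17·38.8 = 47.049, which is > 42.9
This sign pattern matches North.

North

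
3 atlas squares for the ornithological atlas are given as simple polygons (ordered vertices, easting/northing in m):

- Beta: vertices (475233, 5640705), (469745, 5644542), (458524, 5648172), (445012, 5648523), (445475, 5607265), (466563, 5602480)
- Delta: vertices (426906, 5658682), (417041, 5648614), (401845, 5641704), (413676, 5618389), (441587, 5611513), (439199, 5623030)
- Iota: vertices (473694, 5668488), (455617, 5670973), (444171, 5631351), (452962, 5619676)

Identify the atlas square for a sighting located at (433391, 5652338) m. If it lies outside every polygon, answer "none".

Cast a ray rightward from (433391, 5652338). For each polygon, the edges (by vertex number in listed order) whose endpoints lie on opposite sides of northing = 5652338, where each meets that height, and whether that is right or left of the point:
Beta: no edge straddles that height → 0 crossings.
Delta: 1–2 at easting≈420689.9 (left), 6–1 at easting≈429093.4 (left) → 0 crossings.
Iota: 2–3 at easting≈450233.7 (right), 4–1 at easting≈466834.6 (right) → 2 crossings.
All counts are even, so the point lies outside every listed polygon.

none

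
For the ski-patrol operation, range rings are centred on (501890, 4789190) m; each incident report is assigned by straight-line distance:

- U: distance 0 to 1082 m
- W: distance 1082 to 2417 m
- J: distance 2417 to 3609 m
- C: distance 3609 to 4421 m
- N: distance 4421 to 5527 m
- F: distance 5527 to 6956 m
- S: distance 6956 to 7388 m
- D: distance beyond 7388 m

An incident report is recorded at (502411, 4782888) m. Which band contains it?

F

Distance = √((502411−501890)² + (4782888−4789190)²) = √(271441.000 + 39715204.000) = 6323.499 m.
5527 ≤ 6323.499 < 6956 → F.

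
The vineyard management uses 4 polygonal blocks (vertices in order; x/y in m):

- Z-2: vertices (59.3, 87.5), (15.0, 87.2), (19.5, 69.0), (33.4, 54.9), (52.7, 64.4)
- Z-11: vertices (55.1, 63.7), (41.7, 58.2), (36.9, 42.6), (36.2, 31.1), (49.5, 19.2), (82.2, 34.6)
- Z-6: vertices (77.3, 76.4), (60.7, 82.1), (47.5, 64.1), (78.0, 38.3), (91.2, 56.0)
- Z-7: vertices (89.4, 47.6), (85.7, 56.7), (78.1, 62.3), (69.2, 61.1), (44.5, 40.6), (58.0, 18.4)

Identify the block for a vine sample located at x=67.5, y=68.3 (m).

Z-6

Cast a ray rightward from (67.5, 68.3). For each polygon, the edges (by vertex number in listed order) whose endpoints lie on opposite sides of y = 68.3, where each meets that height, and whether that is right or left of the point:
Z-2: 3–4 at x≈20.19 (left), 5–1 at x≈53.81 (left) → 0 crossings.
Z-11: no edge straddles that height → 0 crossings.
Z-6: 2–3 at x≈50.58 (left), 5–1 at x≈82.82 (right) → 1 crossing.
Z-7: no edge straddles that height → 0 crossings.
Only Z-6 has an odd count, so the point is inside Z-6.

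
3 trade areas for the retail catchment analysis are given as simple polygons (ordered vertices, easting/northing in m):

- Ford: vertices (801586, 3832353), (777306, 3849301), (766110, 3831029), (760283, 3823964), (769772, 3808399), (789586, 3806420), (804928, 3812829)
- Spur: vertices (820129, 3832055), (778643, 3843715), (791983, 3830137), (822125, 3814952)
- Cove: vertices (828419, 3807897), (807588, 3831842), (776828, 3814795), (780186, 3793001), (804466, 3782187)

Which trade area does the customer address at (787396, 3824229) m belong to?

Cast a ray rightward from (787396, 3824229). For each polygon, the edges (by vertex number in listed order) whose endpoints lie on opposite sides of northing = 3824229, where each meets that height, and whether that is right or left of the point:
Ford: 3–4 at easting≈760501.6 (left), 7–1 at easting≈802976.6 (right) → 1 crossing.
Spur: 3–4 at easting≈803710.3 (right), 4–1 at easting≈821042.3 (right) → 2 crossings.
Cove: 1–2 at easting≈814210.9 (right), 2–3 at easting≈793850.9 (right) → 2 crossings.
Only Ford has an odd count, so the point is inside Ford.

Ford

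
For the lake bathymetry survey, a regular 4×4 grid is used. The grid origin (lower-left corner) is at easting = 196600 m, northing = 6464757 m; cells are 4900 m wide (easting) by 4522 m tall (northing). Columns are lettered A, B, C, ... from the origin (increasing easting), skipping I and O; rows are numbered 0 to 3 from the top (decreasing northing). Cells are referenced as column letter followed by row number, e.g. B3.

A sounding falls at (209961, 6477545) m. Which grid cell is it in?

C1

Column index: ⌊(209961 − 196600) / 4900⌋ = ⌊2.727⌋ = 2 → column C
Row offset from origin: ⌊(6477545 − 6464757) / 4522⌋ = ⌊2.828⌋ = 2 → row 1 (counted from top)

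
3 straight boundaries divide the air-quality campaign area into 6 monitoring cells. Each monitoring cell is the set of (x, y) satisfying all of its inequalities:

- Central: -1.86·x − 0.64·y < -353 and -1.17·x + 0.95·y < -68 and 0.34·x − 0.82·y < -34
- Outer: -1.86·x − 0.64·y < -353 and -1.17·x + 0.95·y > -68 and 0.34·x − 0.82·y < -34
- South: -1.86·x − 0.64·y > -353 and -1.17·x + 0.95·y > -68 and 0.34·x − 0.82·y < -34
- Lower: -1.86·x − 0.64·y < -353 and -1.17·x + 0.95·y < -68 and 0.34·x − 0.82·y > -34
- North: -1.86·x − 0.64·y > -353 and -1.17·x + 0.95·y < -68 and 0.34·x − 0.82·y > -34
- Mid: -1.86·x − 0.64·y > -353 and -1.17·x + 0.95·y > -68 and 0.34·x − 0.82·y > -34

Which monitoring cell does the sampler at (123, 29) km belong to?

-1.86·123 − 0.64·29 = -247.340, which is > -353
-1.17·123 + 0.95·29 = -116.360, which is < -68
0.34·123 − 0.82·29 = 18.040, which is > -34
This sign pattern matches North.

North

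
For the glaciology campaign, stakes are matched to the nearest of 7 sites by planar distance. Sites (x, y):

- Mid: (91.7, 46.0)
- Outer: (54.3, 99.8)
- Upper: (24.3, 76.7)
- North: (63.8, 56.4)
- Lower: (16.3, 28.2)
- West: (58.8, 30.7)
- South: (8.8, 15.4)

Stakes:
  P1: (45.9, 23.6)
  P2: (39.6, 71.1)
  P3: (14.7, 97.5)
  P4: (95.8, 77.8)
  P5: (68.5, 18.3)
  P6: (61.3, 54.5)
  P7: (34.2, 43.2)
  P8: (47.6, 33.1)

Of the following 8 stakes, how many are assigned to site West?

3

P1 → West
P2 → Upper
P3 → Upper
P4 → Mid
P5 → West
P6 → North
P7 → Lower
P8 → West
3 of the 8 go to West.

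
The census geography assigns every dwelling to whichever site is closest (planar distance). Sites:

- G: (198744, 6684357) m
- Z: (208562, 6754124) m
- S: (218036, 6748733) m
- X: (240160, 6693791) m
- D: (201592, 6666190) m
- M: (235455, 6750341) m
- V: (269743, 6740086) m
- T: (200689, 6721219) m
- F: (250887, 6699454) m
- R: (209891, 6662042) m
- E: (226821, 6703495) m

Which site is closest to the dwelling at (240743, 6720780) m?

E

Squared distances to each site:
G: 3090550930.000; Z: 2147439097.000; S: 1296978058.000; X: 728746010.000; D: 4512868901.000; M: 901815665.000; V: 1213721636.000; T: 1604515637.000; F: 557699012.000; R: 4401998548.000; E: 492593309.000.
Minimum at E.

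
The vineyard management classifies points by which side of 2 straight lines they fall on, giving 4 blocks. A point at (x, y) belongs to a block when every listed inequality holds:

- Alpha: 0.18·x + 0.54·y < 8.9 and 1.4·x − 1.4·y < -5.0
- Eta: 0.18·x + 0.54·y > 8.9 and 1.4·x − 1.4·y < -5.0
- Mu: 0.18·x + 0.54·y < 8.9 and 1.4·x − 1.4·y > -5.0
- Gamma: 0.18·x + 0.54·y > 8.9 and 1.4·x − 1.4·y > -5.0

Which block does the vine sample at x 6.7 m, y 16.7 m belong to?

0.18·6.7 + 0.54·16.7 = 10.224, which is > 8.9
1.4·6.7 − 1.4·16.7 = -14.000, which is < -5.0
This sign pattern matches Eta.

Eta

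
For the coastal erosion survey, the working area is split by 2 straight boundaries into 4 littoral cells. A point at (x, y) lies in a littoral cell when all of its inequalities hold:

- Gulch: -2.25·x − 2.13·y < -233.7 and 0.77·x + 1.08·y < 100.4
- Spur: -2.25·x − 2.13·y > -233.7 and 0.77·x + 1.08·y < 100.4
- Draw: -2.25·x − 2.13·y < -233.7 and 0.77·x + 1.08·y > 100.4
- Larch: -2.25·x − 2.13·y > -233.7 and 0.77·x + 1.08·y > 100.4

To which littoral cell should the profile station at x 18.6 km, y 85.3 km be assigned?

Larch

-2.25·18.6 − 2.13·85.3 = -223.539, which is > -233.7
0.77·18.6 + 1.08·85.3 = 106.446, which is > 100.4
This sign pattern matches Larch.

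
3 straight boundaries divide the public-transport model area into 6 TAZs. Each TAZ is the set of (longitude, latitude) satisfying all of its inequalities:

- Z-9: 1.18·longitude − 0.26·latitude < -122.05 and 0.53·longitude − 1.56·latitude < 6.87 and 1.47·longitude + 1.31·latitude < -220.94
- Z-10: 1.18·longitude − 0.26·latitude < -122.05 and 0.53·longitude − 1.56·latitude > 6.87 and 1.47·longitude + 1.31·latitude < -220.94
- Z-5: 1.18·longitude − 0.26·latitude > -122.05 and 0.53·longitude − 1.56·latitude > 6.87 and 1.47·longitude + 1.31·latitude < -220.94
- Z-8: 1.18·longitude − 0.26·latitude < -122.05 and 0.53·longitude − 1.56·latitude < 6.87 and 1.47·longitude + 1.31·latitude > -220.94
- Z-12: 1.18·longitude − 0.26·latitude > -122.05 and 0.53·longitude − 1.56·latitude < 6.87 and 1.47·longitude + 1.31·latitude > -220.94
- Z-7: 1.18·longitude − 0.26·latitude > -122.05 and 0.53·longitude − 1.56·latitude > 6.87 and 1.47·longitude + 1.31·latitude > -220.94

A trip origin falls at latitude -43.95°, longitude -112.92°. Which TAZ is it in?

Z-5

1.18·-112.92 − 0.26·-43.95 = -121.819, which is > -122.05
0.53·-112.92 − 1.56·-43.95 = 8.714, which is > 6.87
1.47·-112.92 + 1.31·-43.95 = -223.567, which is < -220.94
This sign pattern matches Z-5.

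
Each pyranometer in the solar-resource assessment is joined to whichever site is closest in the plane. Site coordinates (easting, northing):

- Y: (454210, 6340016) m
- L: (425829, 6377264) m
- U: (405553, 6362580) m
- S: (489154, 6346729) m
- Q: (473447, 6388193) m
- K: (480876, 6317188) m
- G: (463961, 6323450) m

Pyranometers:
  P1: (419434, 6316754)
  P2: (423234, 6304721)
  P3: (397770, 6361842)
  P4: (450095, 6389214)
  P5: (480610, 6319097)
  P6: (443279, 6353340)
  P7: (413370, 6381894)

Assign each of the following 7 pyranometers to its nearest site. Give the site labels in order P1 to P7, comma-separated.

P1 → Y (d²=1750490820.00)
P2 → G (d²=2009463970.00)
P3 → U (d²=61119733.00)
P4 → Q (d²=546358345.00)
P5 → K (d²=3715037.00)
P6 → Y (d²=297015737.00)
P7 → L (d²=176663581.00)

Y, G, U, Q, K, Y, L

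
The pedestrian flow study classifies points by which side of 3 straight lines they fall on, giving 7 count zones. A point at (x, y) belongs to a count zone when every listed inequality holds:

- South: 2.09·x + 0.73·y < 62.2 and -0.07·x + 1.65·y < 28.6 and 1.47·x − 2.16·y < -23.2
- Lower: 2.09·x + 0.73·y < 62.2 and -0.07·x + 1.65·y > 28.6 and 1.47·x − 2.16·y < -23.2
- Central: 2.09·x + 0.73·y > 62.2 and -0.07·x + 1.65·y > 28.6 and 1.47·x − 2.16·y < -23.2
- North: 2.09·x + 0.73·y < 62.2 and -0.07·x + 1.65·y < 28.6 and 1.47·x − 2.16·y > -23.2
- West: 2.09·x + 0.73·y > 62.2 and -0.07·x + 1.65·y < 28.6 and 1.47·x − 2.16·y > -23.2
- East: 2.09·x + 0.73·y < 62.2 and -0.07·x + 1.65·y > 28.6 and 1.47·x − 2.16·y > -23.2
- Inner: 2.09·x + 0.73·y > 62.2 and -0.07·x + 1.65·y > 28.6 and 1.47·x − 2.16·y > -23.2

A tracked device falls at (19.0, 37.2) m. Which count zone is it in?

Central

2.09·19.0 + 0.73·37.2 = 66.866, which is > 62.2
-0.07·19.0 + 1.65·37.2 = 60.050, which is > 28.6
1.47·19.0 − 2.16·37.2 = -52.422, which is < -23.2
This sign pattern matches Central.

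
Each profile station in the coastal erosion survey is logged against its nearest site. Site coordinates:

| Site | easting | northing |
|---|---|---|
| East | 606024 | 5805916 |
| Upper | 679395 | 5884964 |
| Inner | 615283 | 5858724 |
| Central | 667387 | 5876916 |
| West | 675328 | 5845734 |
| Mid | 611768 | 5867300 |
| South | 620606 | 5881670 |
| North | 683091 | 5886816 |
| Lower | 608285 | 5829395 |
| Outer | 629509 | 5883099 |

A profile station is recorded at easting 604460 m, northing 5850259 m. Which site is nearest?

Squared distances to each site:
East: 1968747745.000; Upper: 6819691250.000; Inner: 188793554.000; Central: 4670402978.000; West: 5042749049.000; Mid: 343802545.000; South: 1247344237.000; North: 7519248410.000; Lower: 449937121.000; Outer: 1705918001.000.
Minimum at Inner.

Inner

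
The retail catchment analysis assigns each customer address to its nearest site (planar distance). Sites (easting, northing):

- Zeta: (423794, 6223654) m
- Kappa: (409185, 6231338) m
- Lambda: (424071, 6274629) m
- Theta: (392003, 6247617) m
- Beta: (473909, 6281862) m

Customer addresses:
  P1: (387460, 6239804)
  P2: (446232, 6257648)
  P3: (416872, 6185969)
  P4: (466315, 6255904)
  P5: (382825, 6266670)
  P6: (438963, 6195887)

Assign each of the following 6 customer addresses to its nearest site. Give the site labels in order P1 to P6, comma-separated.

Theta, Lambda, Zeta, Beta, Theta, Zeta

P1 → Theta (d²=81681818.00)
P2 → Lambda (d²=779464282.00)
P3 → Zeta (d²=1468073309.00)
P4 → Beta (d²=731486600.00)
P5 → Theta (d²=447252493.00)
P6 → Zeta (d²=1001104850.00)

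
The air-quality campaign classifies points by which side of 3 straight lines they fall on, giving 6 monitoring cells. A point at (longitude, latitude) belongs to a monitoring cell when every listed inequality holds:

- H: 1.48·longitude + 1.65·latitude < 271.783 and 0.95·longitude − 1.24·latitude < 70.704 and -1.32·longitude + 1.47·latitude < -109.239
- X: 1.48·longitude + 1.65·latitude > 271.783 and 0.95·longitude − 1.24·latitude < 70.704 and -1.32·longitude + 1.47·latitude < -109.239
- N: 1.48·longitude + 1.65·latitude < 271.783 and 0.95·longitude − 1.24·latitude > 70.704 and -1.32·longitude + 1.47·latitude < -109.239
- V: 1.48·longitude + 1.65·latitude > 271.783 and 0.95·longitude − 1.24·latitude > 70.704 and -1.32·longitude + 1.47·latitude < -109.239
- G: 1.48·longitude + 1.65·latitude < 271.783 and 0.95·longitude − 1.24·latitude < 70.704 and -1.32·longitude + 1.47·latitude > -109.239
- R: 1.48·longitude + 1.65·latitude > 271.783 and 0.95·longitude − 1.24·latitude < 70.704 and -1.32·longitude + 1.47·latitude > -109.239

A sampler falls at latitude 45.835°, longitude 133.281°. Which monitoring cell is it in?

R

1.48·133.281 + 1.65·45.835 = 272.884, which is > 271.783
0.95·133.281 − 1.24·45.835 = 69.782, which is < 70.704
-1.32·133.281 + 1.47·45.835 = -108.553, which is > -109.239
This sign pattern matches R.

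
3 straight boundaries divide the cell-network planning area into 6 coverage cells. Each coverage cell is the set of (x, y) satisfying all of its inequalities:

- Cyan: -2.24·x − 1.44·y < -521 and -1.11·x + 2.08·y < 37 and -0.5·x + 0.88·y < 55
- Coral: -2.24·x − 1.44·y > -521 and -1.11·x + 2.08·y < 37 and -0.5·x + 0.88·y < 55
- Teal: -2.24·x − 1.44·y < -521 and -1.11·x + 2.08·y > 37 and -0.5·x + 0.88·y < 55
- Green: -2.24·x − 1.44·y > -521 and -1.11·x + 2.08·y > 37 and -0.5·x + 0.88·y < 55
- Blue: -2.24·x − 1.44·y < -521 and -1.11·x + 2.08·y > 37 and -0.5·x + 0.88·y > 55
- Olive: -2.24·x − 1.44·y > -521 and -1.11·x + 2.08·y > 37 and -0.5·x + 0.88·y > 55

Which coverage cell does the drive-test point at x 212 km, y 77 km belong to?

-2.24·212 − 1.44·77 = -585.760, which is < -521
-1.11·212 + 2.08·77 = -75.160, which is < 37
-0.5·212 + 0.88·77 = -38.240, which is < 55
This sign pattern matches Cyan.

Cyan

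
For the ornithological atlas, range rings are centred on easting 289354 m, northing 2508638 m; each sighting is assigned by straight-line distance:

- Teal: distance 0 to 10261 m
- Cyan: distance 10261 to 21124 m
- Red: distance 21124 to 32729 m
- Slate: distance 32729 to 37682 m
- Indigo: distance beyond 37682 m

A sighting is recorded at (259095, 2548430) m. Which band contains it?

Indigo

Distance = √((259095−289354)² + (2548430−2508638)²) = √(915607081.000 + 1583403264.000) = 49990.102 m.
37682 ≤ 49990.102 < ∞ → Indigo.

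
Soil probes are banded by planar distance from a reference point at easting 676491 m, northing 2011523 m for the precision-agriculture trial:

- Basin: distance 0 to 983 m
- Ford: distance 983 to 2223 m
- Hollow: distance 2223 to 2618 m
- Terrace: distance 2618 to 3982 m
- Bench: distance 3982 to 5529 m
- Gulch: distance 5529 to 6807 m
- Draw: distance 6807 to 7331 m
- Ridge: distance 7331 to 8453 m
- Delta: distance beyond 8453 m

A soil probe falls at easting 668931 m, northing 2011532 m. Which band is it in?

Distance = √((668931−676491)² + (2011532−2011523)²) = √(57153600.000 + 81.000) = 7560.005 m.
7331 ≤ 7560.005 < 8453 → Ridge.

Ridge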